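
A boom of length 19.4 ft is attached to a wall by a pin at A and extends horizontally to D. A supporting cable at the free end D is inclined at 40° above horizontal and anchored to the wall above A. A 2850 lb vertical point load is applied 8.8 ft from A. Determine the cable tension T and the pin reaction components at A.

ΣM about A: T·sin40°·19.4 − 2850·8.8 = 0 → T = 25080/(19.4·0.642788) = 2011.21 ≈ 2011 lb.
ΣF_x = 0: A_x − T·cos40° = 0 → A_x = 2011.21 × 0.766044 = 1541 lb.
ΣF_y = 0: A_y + T·sin40° − 2850 = 0 → A_y = 2850 − 2011.21 × 0.642788 = 1557 lb.

T = 2011 lb, A_x = 1541 lb, A_y = 1557 lb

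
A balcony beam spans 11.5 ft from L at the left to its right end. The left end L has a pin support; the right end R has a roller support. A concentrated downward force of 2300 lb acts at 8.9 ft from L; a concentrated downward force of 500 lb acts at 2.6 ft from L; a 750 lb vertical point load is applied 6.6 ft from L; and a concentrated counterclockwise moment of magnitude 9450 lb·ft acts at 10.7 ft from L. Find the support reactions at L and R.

L_x = 0, L_y = 2048 lb, R_y = 1502 lb

Taking moments about L: R_y·11.5 − 2300·8.9 − 500·2.6 − 750·6.6 + 9450 = 0 → R_y = 17270/11.5 = 1501.74 ≈ 1502 lb.
ΣF_y = 0: L_y + 1501.74 − 2300 − 500 − 750 = 0 → L_y = 2048 lb.
ΣF_x = 0: no horizontal applied forces, so L_x = 0.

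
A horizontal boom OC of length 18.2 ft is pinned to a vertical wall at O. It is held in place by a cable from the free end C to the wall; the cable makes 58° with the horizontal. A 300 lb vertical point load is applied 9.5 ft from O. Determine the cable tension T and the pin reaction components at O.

T = 184.7 lb, O_x = 97.85 lb, O_y = 143.4 lb

ΣM about O: T·sin58°·18.2 − 300·9.5 = 0 → T = 2850/(18.2·0.848048) = 184.652 ≈ 184.7 lb.
ΣF_x = 0: O_x − T·cos58° = 0 → O_x = 184.652 × 0.529919 = 97.85 lb.
ΣF_y = 0: O_y + T·sin58° − 300 = 0 → O_y = 300 − 184.652 × 0.848048 = 143.4 lb.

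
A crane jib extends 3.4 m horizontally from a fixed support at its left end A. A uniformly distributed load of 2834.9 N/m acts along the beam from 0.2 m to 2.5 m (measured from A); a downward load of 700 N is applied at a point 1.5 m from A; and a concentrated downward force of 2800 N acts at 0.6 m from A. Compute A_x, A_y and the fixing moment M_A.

A_x = 0, A_y = 10020 N, M_A = 11530 N·m

Resultant of the distributed load: 2834.9 × 2.3 = 6520.27 N at 1.35 m from A.
ΣF_x = 0: A_x = 0.
ΣF_y = 0: A_y − 2834.9·2.3 − 700 − 2800 = 0 → A_y = 10020 N.
ΣM about A: M_A − (2834.9·2.3)·1.35 − 700·1.5 − 2800·0.6 = 0 → M_A = 11530 N·m.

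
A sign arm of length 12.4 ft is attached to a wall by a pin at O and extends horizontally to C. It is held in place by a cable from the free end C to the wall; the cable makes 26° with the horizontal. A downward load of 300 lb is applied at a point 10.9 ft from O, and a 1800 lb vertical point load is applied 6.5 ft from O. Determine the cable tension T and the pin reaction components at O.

T = 2754 lb, O_x = 2475 lb, O_y = 892.7 lb

ΣM about O: T·sin26°·12.4 − 300·10.9 − 1800·6.5 = 0 → T = 14970/(12.4·0.438371) = 2753.96 ≈ 2754 lb.
ΣF_x = 0: O_x − T·cos26° = 0 → O_x = 2753.96 × 0.898794 = 2475 lb.
ΣF_y = 0: O_y + T·sin26° − 300 − 1800 = 0 → O_y = 2100 − 2753.96 × 0.438371 = 892.7 lb.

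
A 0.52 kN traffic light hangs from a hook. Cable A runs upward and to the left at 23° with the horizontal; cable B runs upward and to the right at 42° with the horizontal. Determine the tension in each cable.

ΣF_x = 0: −T_A·cos23° + T_B·cos42° = 0 → T_B = 1.23866·T_A.
ΣF_y = 0: T_A·sin23° + T_B·sin42° = 0.52.
Substitute: T_A·(0.390731 + 1.23866·0.669131) = 0.52 → T_A = 0.426384 ≈ 0.4264 kN.
Then T_B = 1.23866 × 0.426384 = 0.5281 kN.

T_A = 0.4264 kN, T_B = 0.5281 kN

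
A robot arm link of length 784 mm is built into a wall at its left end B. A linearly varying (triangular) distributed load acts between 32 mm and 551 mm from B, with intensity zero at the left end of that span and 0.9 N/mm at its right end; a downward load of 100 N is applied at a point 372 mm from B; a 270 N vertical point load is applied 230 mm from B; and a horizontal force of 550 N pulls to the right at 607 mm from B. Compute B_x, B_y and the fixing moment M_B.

Resultant of the triangular load: ½ × 0.9 × 519 = 233.55 N, acting at 378 mm from B (one-third of the span from the peak).
ΣF_x = 0: B_x + 550 = 0 → B_x = -550.0 N.
ΣF_y = 0: B_y − ½·0.9·519 − 100 − 270 = 0 → B_y = 603.5 N.
ΣM about B: M_B − (½·0.9·519)·378 − 100·372 − 270·230 = 0 → M_B = 187600 N·mm.

B_x = -550.0 N, B_y = 603.5 N, M_B = 187600 N·mm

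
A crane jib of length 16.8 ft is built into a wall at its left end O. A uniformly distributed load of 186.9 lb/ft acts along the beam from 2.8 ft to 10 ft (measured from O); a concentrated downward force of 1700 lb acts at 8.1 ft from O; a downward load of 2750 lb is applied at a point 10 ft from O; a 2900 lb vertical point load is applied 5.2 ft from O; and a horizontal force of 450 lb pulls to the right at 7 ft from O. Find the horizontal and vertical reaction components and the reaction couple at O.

O_x = -450.0 lb, O_y = 8696 lb, M_O = 64960 lb·ft

Resultant of the distributed load: 186.9 × 7.2 = 1345.68 lb at 6.4 ft from O.
ΣF_x = 0: O_x + 450 = 0 → O_x = -450.0 lb.
ΣF_y = 0: O_y − 186.9·7.2 − 1700 − 2750 − 2900 = 0 → O_y = 8696 lb.
ΣM about O: M_O − (186.9·7.2)·6.4 − 1700·8.1 − 2750·10 − 2900·5.2 = 0 → M_O = 64960 lb·ft.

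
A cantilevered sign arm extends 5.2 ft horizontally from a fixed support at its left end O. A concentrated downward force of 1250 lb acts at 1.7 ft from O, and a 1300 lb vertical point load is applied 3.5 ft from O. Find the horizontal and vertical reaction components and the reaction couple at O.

ΣF_x = 0: O_x = 0.
ΣF_y = 0: O_y − 1250 − 1300 = 0 → O_y = 2550 lb.
ΣM about O: M_O − 1250·1.7 − 1300·3.5 = 0 → M_O = 6675 lb·ft.

O_x = 0, O_y = 2550 lb, M_O = 6675 lb·ft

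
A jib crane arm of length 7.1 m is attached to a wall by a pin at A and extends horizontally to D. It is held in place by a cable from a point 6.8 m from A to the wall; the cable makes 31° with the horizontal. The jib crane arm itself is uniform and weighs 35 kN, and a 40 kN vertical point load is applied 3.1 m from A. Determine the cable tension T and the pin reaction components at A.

T = 70.88 kN, A_x = 60.76 kN, A_y = 38.49 kN

ΣM about A: T·sin31°·6.8 − 35·3.55 − 40·3.1 = 0 → T = 248.25/(6.8·0.515038) = 70.8828 ≈ 70.88 kN.
ΣF_x = 0: A_x − T·cos31° = 0 → A_x = 70.8828 × 0.857167 = 60.76 kN.
ΣF_y = 0: A_y + T·sin31° − 35 − 40 = 0 → A_y = 75 − 70.8828 × 0.515038 = 38.49 kN.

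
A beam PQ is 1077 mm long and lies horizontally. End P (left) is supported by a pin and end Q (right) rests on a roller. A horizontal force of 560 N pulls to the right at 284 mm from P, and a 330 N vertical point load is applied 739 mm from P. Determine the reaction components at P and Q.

P_x = -560.0 N, P_y = 103.6 N, Q_y = 226.4 N

Moments about P: Q_y·1077 − 330·739 = 0 → Q_y = 243870/1077 = 226.435 ≈ 226.4 N.
ΣF_y = 0: P_y + 226.435 − 330 = 0 → P_y = 103.6 N.
ΣF_x = 0: P_x + 560 = 0 → P_x = -560.0 N.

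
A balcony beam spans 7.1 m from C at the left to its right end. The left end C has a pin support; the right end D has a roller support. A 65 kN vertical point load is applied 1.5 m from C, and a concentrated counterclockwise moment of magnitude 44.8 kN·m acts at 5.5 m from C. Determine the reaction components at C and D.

C_x = 0, C_y = 57.58 kN, D_y = 7.423 kN

ΣM about C: D_y·7.1 − 65·1.5 + 44.8 = 0 → D_y = 52.7/7.1 = 7.42254 ≈ 7.423 kN.
ΣF_y = 0: C_y + 7.42254 − 65 = 0 → C_y = 57.58 kN.
ΣF_x = 0: no horizontal applied forces, so C_x = 0.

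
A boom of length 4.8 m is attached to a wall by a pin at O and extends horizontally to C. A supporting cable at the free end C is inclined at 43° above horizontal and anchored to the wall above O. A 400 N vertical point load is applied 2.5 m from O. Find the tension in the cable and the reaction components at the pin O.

ΣM about O: T·sin43°·4.8 − 400·2.5 = 0 → T = 1000/(4.8·0.681998) = 305.475 ≈ 305.5 N.
ΣF_x = 0: O_x − T·cos43° = 0 → O_x = 305.475 × 0.731354 = 223.4 N.
ΣF_y = 0: O_y + T·sin43° − 400 = 0 → O_y = 400 − 305.475 × 0.681998 = 191.7 N.

T = 305.5 N, O_x = 223.4 N, O_y = 191.7 N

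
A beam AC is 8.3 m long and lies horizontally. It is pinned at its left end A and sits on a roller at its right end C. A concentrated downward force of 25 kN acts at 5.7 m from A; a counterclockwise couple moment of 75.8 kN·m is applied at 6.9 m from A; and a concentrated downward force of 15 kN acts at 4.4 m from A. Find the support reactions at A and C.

ΣM about A: C_y·8.3 − 25·5.7 + 75.8 − 15·4.4 = 0 → C_y = 132.7/8.3 = 15.988 ≈ 15.99 kN.
ΣF_y = 0: A_y + 15.988 − 25 − 15 = 0 → A_y = 24.01 kN.
ΣF_x = 0: no horizontal applied forces, so A_x = 0.

A_x = 0, A_y = 24.01 kN, C_y = 15.99 kN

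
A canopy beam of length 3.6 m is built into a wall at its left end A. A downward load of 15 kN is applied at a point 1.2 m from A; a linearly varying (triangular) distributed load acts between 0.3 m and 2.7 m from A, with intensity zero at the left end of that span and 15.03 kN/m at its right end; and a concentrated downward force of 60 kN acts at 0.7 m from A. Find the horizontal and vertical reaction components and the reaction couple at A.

A_x = 0, A_y = 93.04 kN, M_A = 94.27 kN·m

Resultant of the triangular load: ½ × 15.03 × 2.4 = 18.036 kN, acting at 1.9 m from A (one-third of the span from the peak).
ΣF_x = 0: A_x = 0.
ΣF_y = 0: A_y − 15 − ½·15.03·2.4 − 60 = 0 → A_y = 93.04 kN.
ΣM about A: M_A − 15·1.2 − (½·15.03·2.4)·1.9 − 60·0.7 = 0 → M_A = 94.27 kN·m.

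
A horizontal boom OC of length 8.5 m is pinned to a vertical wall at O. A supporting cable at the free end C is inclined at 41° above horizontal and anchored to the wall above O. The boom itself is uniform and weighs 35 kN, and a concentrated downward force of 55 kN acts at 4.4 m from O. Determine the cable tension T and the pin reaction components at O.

T = 70.07 kN, O_x = 52.88 kN, O_y = 44.03 kN

ΣM about O: T·sin41°·8.5 − 35·4.25 − 55·4.4 = 0 → T = 390.75/(8.5·0.656059) = 70.0708 ≈ 70.07 kN.
ΣF_x = 0: O_x − T·cos41° = 0 → O_x = 70.0708 × 0.75471 = 52.88 kN.
ΣF_y = 0: O_y + T·sin41° − 35 − 55 = 0 → O_y = 90 − 70.0708 × 0.656059 = 44.03 kN.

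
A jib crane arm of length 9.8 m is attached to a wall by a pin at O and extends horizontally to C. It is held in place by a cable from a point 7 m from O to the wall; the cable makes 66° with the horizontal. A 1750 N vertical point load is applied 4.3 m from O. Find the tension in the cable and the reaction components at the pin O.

T = 1177 N, O_x = 478.6 N, O_y = 675.0 N

ΣM about O: T·sin66°·7 − 1750·4.3 = 0 → T = 7525/(7·0.913545) = 1176.73 ≈ 1177 N.
ΣF_x = 0: O_x − T·cos66° = 0 → O_x = 1176.73 × 0.406737 = 478.6 N.
ΣF_y = 0: O_y + T·sin66° − 1750 = 0 → O_y = 1750 − 1176.73 × 0.913545 = 675.0 N.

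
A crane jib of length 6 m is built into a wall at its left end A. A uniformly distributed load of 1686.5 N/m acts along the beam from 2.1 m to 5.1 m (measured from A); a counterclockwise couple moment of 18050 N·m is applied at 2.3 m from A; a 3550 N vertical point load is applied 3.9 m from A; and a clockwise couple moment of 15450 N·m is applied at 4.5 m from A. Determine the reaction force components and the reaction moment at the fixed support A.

Resultant of the distributed load: 1686.5 × 3 = 5059.5 N at 3.6 m from A.
ΣF_x = 0: A_x = 0.
ΣF_y = 0: A_y − 1686.5·3 − 3550 = 0 → A_y = 8610 N.
ΣM about A: M_A − (1686.5·3)·3.6 + 18050 − 3550·3.9 − 15450 = 0 → M_A = 29460 N·m.

A_x = 0, A_y = 8610 N, M_A = 29460 N·m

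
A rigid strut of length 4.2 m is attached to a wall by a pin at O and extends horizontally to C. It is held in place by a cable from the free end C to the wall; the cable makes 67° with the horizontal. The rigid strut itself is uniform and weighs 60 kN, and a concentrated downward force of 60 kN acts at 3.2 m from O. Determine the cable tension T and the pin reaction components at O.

T = 82.25 kN, O_x = 32.14 kN, O_y = 44.29 kN

ΣM about O: T·sin67°·4.2 − 60·2.1 − 60·3.2 = 0 → T = 318/(4.2·0.920505) = 82.253 ≈ 82.25 kN.
ΣF_x = 0: O_x − T·cos67° = 0 → O_x = 82.253 × 0.390731 = 32.14 kN.
ΣF_y = 0: O_y + T·sin67° − 60 − 60 = 0 → O_y = 120 − 82.253 × 0.920505 = 44.29 kN.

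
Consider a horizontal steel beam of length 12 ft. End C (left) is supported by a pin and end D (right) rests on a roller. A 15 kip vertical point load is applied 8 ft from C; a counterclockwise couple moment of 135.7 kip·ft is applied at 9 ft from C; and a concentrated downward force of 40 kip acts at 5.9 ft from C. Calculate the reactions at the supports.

C_x = 0, C_y = 36.64 kip, D_y = 18.36 kip

ΣM about C: D_y·12 − 15·8 + 135.7 − 40·5.9 = 0 → D_y = 220.3/12 = 18.3583 ≈ 18.36 kip.
ΣF_y = 0: C_y + 18.3583 − 15 − 40 = 0 → C_y = 36.64 kip.
ΣF_x = 0: no horizontal applied forces, so C_x = 0.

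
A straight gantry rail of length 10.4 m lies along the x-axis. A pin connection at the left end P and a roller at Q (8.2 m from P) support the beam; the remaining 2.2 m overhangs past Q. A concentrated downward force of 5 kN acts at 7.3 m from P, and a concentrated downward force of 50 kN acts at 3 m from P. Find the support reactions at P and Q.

P_x = 0, P_y = 32.26 kN, Q_y = 22.74 kN

ΣM about P: Q_y·8.2 − 5·7.3 − 50·3 = 0 → Q_y = 186.5/8.2 = 22.7439 ≈ 22.74 kN.
ΣF_y = 0: P_y + 22.7439 − 5 − 50 = 0 → P_y = 32.26 kN.
ΣF_x = 0: no horizontal applied forces, so P_x = 0.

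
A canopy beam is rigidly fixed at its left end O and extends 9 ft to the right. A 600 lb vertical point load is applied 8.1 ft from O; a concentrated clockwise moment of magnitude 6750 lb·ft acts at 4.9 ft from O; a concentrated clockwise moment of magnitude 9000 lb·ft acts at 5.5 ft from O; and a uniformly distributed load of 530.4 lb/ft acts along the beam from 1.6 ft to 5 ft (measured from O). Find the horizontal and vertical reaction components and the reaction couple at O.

O_x = 0, O_y = 2403 lb, M_O = 26560 lb·ft

Resultant of the distributed load: 530.4 × 3.4 = 1803.36 lb at 3.3 ft from O.
ΣF_x = 0: O_x = 0.
ΣF_y = 0: O_y − 600 − 530.4·3.4 = 0 → O_y = 2403 lb.
ΣM about O: M_O − 600·8.1 − 6750 − 9000 − (530.4·3.4)·3.3 = 0 → M_O = 26560 lb·ft.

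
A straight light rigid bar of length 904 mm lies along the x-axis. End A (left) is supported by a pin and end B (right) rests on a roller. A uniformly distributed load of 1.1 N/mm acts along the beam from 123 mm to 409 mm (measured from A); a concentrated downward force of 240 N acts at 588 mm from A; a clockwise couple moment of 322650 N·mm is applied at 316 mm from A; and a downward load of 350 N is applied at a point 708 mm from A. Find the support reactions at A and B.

A_x = 0, A_y = 24.89 N, B_y = 879.7 N

Resultant of the distributed load: 1.1 × 286 = 314.6 N at 266 mm from A.
Taking moments about A: B_y·904 − (1.1·286)·266 − 240·588 − 322650 − 350·708 = 0 → B_y = 795253.6/904 = 879.705 ≈ 879.7 N.
ΣF_y = 0: A_y + 879.705 − 1.1·286 − 240 − 350 = 0 → A_y = 24.89 N.
ΣF_x = 0: no horizontal applied forces, so A_x = 0.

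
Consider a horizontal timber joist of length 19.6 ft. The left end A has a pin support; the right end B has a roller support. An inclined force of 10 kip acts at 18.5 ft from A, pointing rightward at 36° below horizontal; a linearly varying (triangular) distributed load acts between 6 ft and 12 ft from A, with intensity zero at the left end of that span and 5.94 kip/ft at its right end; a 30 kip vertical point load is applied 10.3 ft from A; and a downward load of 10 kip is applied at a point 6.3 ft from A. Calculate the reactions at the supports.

A_x = -8.090 kip, A_y = 30.08 kip, B_y = 33.62 kip

Resultant of the triangular load: ½ × 5.94 × 6 = 17.82 kip, acting at 10 ft from A (one-third of the span from the peak).
Taking moments about A: B_y·19.6 − 10·sin36°·18.5 − (½·5.94·6)·10 − 30·10.3 − 10·6.3 = 0 → B_y = 658.94/19.6 = 33.6194 ≈ 33.62 kip.
ΣF_y = 0: A_y + 33.6194 − 10·sin36° − ½·5.94·6 − 30 − 10 = 0 → A_y = 30.08 kip.
ΣF_x = 0: A_x + 10·cos36° = 0 → A_x = -8.090 kip.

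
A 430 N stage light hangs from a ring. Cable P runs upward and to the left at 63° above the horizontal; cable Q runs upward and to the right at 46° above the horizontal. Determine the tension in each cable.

ΣF_x = 0: −T_P·cos63° + T_Q·cos46° = 0 → T_Q = 0.653545·T_P.
ΣF_y = 0: T_P·sin63° + T_Q·sin46° = 430.
Substitute: T_P·(0.891007 + 0.653545·0.71934) = 430 → T_P = 315.914 ≈ 315.9 N.
Then T_Q = 0.653545 × 315.914 = 206.5 N.

T_P = 315.9 N, T_Q = 206.5 N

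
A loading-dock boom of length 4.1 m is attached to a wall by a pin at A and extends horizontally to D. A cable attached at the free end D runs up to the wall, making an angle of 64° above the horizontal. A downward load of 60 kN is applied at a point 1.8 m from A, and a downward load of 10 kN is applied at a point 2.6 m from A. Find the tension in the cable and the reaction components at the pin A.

ΣM about A: T·sin64°·4.1 − 60·1.8 − 10·2.6 = 0 → T = 134/(4.1·0.898794) = 36.3631 ≈ 36.36 kN.
ΣF_x = 0: A_x − T·cos64° = 0 → A_x = 36.3631 × 0.438371 = 15.94 kN.
ΣF_y = 0: A_y + T·sin64° − 60 − 10 = 0 → A_y = 70 − 36.3631 × 0.898794 = 37.32 kN.

T = 36.36 kN, A_x = 15.94 kN, A_y = 37.32 kN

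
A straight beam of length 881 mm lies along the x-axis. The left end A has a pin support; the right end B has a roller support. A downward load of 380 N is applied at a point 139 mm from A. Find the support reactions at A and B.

Taking moments about A: B_y·881 − 380·139 = 0 → B_y = 52820/881 = 59.9546 ≈ 59.95 N.
ΣF_y = 0: A_y + 59.9546 − 380 = 0 → A_y = 320.0 N.
ΣF_x = 0: no horizontal applied forces, so A_x = 0.

A_x = 0, A_y = 320.0 N, B_y = 59.95 N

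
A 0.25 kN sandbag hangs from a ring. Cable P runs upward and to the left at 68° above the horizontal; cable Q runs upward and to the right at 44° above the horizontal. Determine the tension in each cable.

ΣF_x = 0: −T_P·cos68° + T_Q·cos44° = 0 → T_Q = 0.520764·T_P.
ΣF_y = 0: T_P·sin68° + T_Q·sin44° = 0.25.
Substitute: T_P·(0.927184 + 0.520764·0.694658) = 0.25 → T_P = 0.193958 ≈ 0.1940 kN.
Then T_Q = 0.520764 × 0.193958 = 0.1010 kN.

T_P = 0.1940 kN, T_Q = 0.1010 kN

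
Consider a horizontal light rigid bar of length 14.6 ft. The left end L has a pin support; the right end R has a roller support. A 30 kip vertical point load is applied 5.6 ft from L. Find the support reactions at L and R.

L_x = 0, L_y = 18.49 kip, R_y = 11.51 kip

Moments about L: R_y·14.6 − 30·5.6 = 0 → R_y = 168/14.6 = 11.5068 ≈ 11.51 kip.
ΣF_y = 0: L_y + 11.5068 − 30 = 0 → L_y = 18.49 kip.
ΣF_x = 0: no horizontal applied forces, so L_x = 0.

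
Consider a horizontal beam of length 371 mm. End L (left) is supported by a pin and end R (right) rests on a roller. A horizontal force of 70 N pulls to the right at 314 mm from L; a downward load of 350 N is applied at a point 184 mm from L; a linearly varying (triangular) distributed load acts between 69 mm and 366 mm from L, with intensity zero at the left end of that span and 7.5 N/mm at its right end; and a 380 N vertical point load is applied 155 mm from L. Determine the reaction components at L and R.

Resultant of the triangular load: ½ × 7.5 × 297 = 1113.75 N, acting at 267 mm from L (one-third of the span from the peak).
Taking moments about L: R_y·371 − 350·184 − (½·7.5·297)·267 − 380·155 = 0 → R_y = 420671.25/371 = 1133.88 ≈ 1134 N.
ΣF_y = 0: L_y + 1133.88 − 350 − ½·7.5·297 − 380 = 0 → L_y = 709.9 N.
ΣF_x = 0: L_x + 70 = 0 → L_x = -70.00 N.

L_x = -70.00 N, L_y = 709.9 N, R_y = 1134 N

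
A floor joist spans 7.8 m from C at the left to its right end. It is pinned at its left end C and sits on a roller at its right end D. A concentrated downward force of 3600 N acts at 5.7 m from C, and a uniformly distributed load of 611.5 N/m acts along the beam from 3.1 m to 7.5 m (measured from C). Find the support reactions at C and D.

C_x = 0, C_y = 1832 N, D_y = 4459 N

Resultant of the distributed load: 611.5 × 4.4 = 2690.6 N at 5.3 m from C.
Moments about C: D_y·7.8 − 3600·5.7 − (611.5·4.4)·5.3 = 0 → D_y = 34780.18/7.8 = 4459 N.
ΣF_y = 0: C_y + 4459 − 3600 − 611.5·4.4 = 0 → C_y = 1832 N.
ΣF_x = 0: no horizontal applied forces, so C_x = 0.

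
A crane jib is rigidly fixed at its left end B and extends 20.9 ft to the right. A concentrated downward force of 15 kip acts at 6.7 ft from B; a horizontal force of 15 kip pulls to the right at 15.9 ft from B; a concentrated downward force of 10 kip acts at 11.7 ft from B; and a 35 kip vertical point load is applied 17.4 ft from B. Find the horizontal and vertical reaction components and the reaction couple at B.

B_x = -15.00 kip, B_y = 60.00 kip, M_B = 826.5 kip·ft

ΣF_x = 0: B_x + 15 = 0 → B_x = -15.00 kip.
ΣF_y = 0: B_y − 15 − 10 − 35 = 0 → B_y = 60.00 kip.
ΣM about B: M_B − 15·6.7 − 10·11.7 − 35·17.4 = 0 → M_B = 826.5 kip·ft.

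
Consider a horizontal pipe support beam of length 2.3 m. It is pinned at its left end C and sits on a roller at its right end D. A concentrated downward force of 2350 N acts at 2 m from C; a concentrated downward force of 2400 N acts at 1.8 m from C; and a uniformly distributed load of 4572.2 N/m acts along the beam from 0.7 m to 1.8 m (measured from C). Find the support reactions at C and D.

C_x = 0, C_y = 3124 N, D_y = 6655 N

Resultant of the distributed load: 4572.2 × 1.1 = 5029.42 N at 1.25 m from C.
Taking moments about C: D_y·2.3 − 2350·2 − 2400·1.8 − (4572.2·1.1)·1.25 = 0 → D_y = 15306.775/2.3 = 6655.12 ≈ 6655 N.
ΣF_y = 0: C_y + 6655.12 − 2350 − 2400 − 4572.2·1.1 = 0 → C_y = 3124 N.
ΣF_x = 0: no horizontal applied forces, so C_x = 0.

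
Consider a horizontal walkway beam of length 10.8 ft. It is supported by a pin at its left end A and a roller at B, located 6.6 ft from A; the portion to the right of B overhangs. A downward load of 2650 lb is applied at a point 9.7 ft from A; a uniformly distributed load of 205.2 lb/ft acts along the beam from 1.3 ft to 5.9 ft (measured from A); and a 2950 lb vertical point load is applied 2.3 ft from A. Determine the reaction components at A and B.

Resultant of the distributed load: 205.2 × 4.6 = 943.92 lb at 3.6 ft from A.
Taking moments about A: B_y·6.6 − 2650·9.7 − (205.2·4.6)·3.6 − 2950·2.3 = 0 → B_y = 35888.112/6.6 = 5437.59 ≈ 5438 lb.
ΣF_y = 0: A_y + 5437.59 − 2650 − 205.2·4.6 − 2950 = 0 → A_y = 1106 lb.
ΣF_x = 0: no horizontal applied forces, so A_x = 0.

A_x = 0, A_y = 1106 lb, B_y = 5438 lb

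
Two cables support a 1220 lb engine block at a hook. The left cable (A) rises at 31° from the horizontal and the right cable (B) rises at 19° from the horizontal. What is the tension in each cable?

ΣF_x = 0: −T_A·cos31° + T_B·cos19° = 0 → T_B = 0.906558·T_A.
ΣF_y = 0: T_A·sin31° + T_B·sin19° = 1220.
Substitute: T_A·(0.515038 + 0.906558·0.325568) = 1220 → T_A = 1505.83 ≈ 1506 lb.
Then T_B = 0.906558 × 1505.83 = 1365 lb.

T_A = 1506 lb, T_B = 1365 lb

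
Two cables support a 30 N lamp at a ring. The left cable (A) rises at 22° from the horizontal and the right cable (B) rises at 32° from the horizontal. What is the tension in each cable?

T_A = 31.45 N, T_B = 34.38 N

ΣF_x = 0: −T_A·cos22° + T_B·cos32° = 0 → T_B = 1.09332·T_A.
ΣF_y = 0: T_A·sin22° + T_B·sin32° = 30.
Substitute: T_A·(0.374607 + 1.09332·0.529919) = 30 → T_A = 31.4473 ≈ 31.45 N.
Then T_B = 1.09332 × 31.4473 = 34.38 N.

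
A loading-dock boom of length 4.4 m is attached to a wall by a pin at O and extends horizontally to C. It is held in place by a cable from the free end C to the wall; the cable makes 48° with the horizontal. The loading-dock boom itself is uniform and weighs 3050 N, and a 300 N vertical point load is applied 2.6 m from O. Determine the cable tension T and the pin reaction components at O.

T = 2291 N, O_x = 1533 N, O_y = 1648 N

ΣM about O: T·sin48°·4.4 − 3050·2.2 − 300·2.6 = 0 → T = 7490/(4.4·0.743145) = 2290.63 ≈ 2291 N.
ΣF_x = 0: O_x − T·cos48° = 0 → O_x = 2290.63 × 0.669131 = 1533 N.
ΣF_y = 0: O_y + T·sin48° − 3050 − 300 = 0 → O_y = 3350 − 2290.63 × 0.743145 = 1648 N.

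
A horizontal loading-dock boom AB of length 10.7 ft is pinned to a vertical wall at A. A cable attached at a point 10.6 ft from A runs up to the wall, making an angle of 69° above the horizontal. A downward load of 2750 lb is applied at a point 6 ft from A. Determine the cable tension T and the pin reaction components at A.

ΣM about A: T·sin69°·10.6 − 2750·6 = 0 → T = 16500/(10.6·0.93358) = 1667.35 ≈ 1667 lb.
ΣF_x = 0: A_x − T·cos69° = 0 → A_x = 1667.35 × 0.358368 = 597.5 lb.
ΣF_y = 0: A_y + T·sin69° − 2750 = 0 → A_y = 2750 − 1667.35 × 0.93358 = 1193 lb.

T = 1667 lb, A_x = 597.5 lb, A_y = 1193 lb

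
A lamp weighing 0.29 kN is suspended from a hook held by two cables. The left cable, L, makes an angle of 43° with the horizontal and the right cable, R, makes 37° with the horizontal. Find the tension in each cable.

ΣF_x = 0: −T_L·cos43° + T_R·cos37° = 0 → T_R = 0.915754·T_L.
ΣF_y = 0: T_L·sin43° + T_R·sin37° = 0.29.
Substitute: T_L·(0.681998 + 0.915754·0.601815) = 0.29 → T_L = 0.235177 ≈ 0.2352 kN.
Then T_R = 0.915754 × 0.235177 = 0.2154 kN.

T_L = 0.2352 kN, T_R = 0.2154 kN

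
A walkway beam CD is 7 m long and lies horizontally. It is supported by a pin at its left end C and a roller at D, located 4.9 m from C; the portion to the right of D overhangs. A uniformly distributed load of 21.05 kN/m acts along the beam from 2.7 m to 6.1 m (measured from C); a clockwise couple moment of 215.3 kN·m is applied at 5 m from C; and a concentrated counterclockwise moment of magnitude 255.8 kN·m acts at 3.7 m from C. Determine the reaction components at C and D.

C_x = 0, C_y = 15.57 kN, D_y = 56.00 kN

Resultant of the distributed load: 21.05 × 3.4 = 71.57 kN at 4.4 m from C.
Taking moments about C: D_y·4.9 − (21.05·3.4)·4.4 − 215.3 + 255.8 = 0 → D_y = 274.408/4.9 = 56.0016 ≈ 56.00 kN.
ΣF_y = 0: C_y + 56.0016 − 21.05·3.4 = 0 → C_y = 15.57 kN.
ΣF_x = 0: no horizontal applied forces, so C_x = 0.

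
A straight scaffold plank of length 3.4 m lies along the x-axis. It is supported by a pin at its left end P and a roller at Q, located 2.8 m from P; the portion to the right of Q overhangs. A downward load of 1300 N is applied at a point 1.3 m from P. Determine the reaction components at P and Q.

Moments about P: Q_y·2.8 − 1300·1.3 = 0 → Q_y = 1690/2.8 = 603.571 ≈ 603.6 N.
ΣF_y = 0: P_y + 603.571 − 1300 = 0 → P_y = 696.4 N.
ΣF_x = 0: no horizontal applied forces, so P_x = 0.

P_x = 0, P_y = 696.4 N, Q_y = 603.6 N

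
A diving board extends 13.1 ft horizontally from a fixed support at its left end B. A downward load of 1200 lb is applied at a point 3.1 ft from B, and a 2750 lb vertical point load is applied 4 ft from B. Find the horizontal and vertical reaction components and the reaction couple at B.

ΣF_x = 0: B_x = 0.
ΣF_y = 0: B_y − 1200 − 2750 = 0 → B_y = 3950 lb.
ΣM about B: M_B − 1200·3.1 − 2750·4 = 0 → M_B = 14720 lb·ft.

B_x = 0, B_y = 3950 lb, M_B = 14720 lb·ft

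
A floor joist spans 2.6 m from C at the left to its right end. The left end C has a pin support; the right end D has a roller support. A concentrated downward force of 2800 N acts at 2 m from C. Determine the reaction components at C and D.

C_x = 0, C_y = 646.2 N, D_y = 2154 N

Moments about C: D_y·2.6 − 2800·2 = 0 → D_y = 5600/2.6 = 2153.85 ≈ 2154 N.
ΣF_y = 0: C_y + 2153.85 − 2800 = 0 → C_y = 646.2 N.
ΣF_x = 0: no horizontal applied forces, so C_x = 0.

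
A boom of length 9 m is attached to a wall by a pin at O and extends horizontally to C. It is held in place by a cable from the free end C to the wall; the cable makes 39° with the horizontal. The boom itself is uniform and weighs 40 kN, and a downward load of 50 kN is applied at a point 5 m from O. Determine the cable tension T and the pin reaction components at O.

T = 75.92 kN, O_x = 59.00 kN, O_y = 42.22 kN

ΣM about O: T·sin39°·9 − 40·4.5 − 50·5 = 0 → T = 430/(9·0.62932) = 75.9197 ≈ 75.92 kN.
ΣF_x = 0: O_x − T·cos39° = 0 → O_x = 75.9197 × 0.777146 = 59.00 kN.
ΣF_y = 0: O_y + T·sin39° − 40 − 50 = 0 → O_y = 90 − 75.9197 × 0.62932 = 42.22 kN.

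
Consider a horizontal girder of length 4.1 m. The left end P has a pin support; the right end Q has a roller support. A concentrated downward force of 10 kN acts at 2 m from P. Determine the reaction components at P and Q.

Taking moments about P: Q_y·4.1 − 10·2 = 0 → Q_y = 20/4.1 = 4.87805 ≈ 4.878 kN.
ΣF_y = 0: P_y + 4.87805 − 10 = 0 → P_y = 5.122 kN.
ΣF_x = 0: no horizontal applied forces, so P_x = 0.

P_x = 0, P_y = 5.122 kN, Q_y = 4.878 kN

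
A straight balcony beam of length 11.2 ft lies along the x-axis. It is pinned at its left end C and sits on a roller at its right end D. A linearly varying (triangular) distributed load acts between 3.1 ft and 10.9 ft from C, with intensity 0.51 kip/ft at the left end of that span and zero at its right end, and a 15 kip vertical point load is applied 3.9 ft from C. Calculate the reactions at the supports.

Resultant of the triangular load: ½ × 0.51 × 7.8 = 1.989 kip, acting at 5.7 ft from C (one-third of the span from the peak).
Taking moments about C: D_y·11.2 − (½·0.51·7.8)·5.7 − 15·3.9 = 0 → D_y = 69.8373/11.2 = 6.23547 ≈ 6.235 kip.
ΣF_y = 0: C_y + 6.23547 − ½·0.51·7.8 − 15 = 0 → C_y = 10.75 kip.
ΣF_x = 0: no horizontal applied forces, so C_x = 0.

C_x = 0, C_y = 10.75 kip, D_y = 6.235 kip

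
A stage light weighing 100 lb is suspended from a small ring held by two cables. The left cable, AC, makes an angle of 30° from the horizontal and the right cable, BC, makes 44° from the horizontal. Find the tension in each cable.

T_AC = 74.83 lb, T_BC = 90.09 lb

ΣF_x = 0: −T_AC·cos30° + T_BC·cos44° = 0 → T_BC = 1.20392·T_AC.
ΣF_y = 0: T_AC·sin30° + T_BC·sin44° = 100.
Substitute: T_AC·(0.5 + 1.20392·0.694658) = 100 → T_AC = 74.8328 ≈ 74.83 lb.
Then T_BC = 1.20392 × 74.8328 = 90.09 lb.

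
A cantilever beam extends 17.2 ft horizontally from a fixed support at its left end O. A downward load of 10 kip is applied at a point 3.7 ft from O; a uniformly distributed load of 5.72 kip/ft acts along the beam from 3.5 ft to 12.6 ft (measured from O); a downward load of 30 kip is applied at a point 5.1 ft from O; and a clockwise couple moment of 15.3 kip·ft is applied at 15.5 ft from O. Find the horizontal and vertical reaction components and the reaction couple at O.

O_x = 0, O_y = 92.05 kip, M_O = 624.3 kip·ft

Resultant of the distributed load: 5.72 × 9.1 = 52.052 kip at 8.05 ft from O.
ΣF_x = 0: O_x = 0.
ΣF_y = 0: O_y − 10 − 5.72·9.1 − 30 = 0 → O_y = 92.05 kip.
ΣM about O: M_O − 10·3.7 − (5.72·9.1)·8.05 − 30·5.1 − 15.3 = 0 → M_O = 624.3 kip·ft.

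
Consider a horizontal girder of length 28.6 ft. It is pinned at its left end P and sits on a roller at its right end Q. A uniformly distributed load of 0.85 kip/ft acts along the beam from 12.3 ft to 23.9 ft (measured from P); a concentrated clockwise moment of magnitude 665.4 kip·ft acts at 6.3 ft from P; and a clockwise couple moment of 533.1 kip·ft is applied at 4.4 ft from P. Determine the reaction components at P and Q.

P_x = 0, P_y = -38.29 kip, Q_y = 48.15 kip

Resultant of the distributed load: 0.85 × 11.6 = 9.86 kip at 18.1 ft from P.
ΣM about P: Q_y·28.6 − (0.85·11.6)·18.1 − 665.4 − 533.1 = 0 → Q_y = 1376.966/28.6 = 48.1457 ≈ 48.15 kip.
ΣF_y = 0: P_y + 48.1457 − 0.85·11.6 = 0 → P_y = -38.29 kip.
ΣF_x = 0: no horizontal applied forces, so P_x = 0.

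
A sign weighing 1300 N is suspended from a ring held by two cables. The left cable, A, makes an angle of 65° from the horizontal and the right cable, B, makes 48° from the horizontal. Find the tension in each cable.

T_A = 945.0 N, T_B = 596.9 N

ΣF_x = 0: −T_A·cos65° + T_B·cos48° = 0 → T_B = 0.631593·T_A.
ΣF_y = 0: T_A·sin65° + T_B·sin48° = 1300.
Substitute: T_A·(0.906308 + 0.631593·0.743145) = 1300 → T_A = 944.992 ≈ 945.0 N.
Then T_B = 0.631593 × 944.992 = 596.9 N.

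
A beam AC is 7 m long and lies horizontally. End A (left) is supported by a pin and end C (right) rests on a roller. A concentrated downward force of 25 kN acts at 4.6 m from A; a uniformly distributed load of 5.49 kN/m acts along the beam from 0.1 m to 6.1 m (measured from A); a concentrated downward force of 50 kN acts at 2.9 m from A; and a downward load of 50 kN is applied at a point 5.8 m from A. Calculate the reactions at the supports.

Resultant of the distributed load: 5.49 × 6 = 32.94 kN at 3.1 m from A.
Taking moments about A: C_y·7 − 25·4.6 − (5.49·6)·3.1 − 50·2.9 − 50·5.8 = 0 → C_y = 652.114/7 = 93.1591 ≈ 93.16 kN.
ΣF_y = 0: A_y + 93.1591 − 25 − 5.49·6 − 50 − 50 = 0 → A_y = 64.78 kN.
ΣF_x = 0: no horizontal applied forces, so A_x = 0.

A_x = 0, A_y = 64.78 kN, C_y = 93.16 kN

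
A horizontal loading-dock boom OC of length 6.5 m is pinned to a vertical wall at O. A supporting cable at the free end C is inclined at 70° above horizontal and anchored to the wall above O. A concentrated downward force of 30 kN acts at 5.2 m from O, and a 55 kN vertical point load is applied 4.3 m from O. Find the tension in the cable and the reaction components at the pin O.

ΣM about O: T·sin70°·6.5 − 30·5.2 − 55·4.3 = 0 → T = 392.5/(6.5·0.939693) = 64.2599 ≈ 64.26 kN.
ΣF_x = 0: O_x − T·cos70° = 0 → O_x = 64.2599 × 0.34202 = 21.98 kN.
ΣF_y = 0: O_y + T·sin70° − 30 − 55 = 0 → O_y = 85 − 64.2599 × 0.939693 = 24.62 kN.

T = 64.26 kN, O_x = 21.98 kN, O_y = 24.62 kN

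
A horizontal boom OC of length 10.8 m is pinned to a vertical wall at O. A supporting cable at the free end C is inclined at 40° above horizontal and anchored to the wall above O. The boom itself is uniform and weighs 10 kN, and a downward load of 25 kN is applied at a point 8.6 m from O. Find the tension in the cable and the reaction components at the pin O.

ΣM about O: T·sin40°·10.8 − 10·5.4 − 25·8.6 = 0 → T = 269/(10.8·0.642788) = 38.749 ≈ 38.75 kN.
ΣF_x = 0: O_x − T·cos40° = 0 → O_x = 38.749 × 0.766044 = 29.68 kN.
ΣF_y = 0: O_y + T·sin40° − 10 − 25 = 0 → O_y = 35 − 38.749 × 0.642788 = 10.09 kN.

T = 38.75 kN, O_x = 29.68 kN, O_y = 10.09 kN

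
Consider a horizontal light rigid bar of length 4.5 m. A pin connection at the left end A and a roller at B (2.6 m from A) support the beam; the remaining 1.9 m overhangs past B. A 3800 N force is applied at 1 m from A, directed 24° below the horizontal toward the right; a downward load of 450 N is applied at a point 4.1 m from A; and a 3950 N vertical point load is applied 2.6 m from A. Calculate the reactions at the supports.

A_x = -3471 N, A_y = 691.5 N, B_y = 5254 N

ΣM about A: B_y·2.6 − 3800·sin24°·1 − 450·4.1 − 3950·2.6 = 0 → B_y = 13660.6/2.6 = 5254.08 ≈ 5254 N.
ΣF_y = 0: A_y + 5254.08 − 3800·sin24° − 450 − 3950 = 0 → A_y = 691.5 N.
ΣF_x = 0: A_x + 3800·cos24° = 0 → A_x = -3471 N.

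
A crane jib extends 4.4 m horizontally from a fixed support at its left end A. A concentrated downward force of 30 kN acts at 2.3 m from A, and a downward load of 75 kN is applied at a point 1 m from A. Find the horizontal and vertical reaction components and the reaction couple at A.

ΣF_x = 0: A_x = 0.
ΣF_y = 0: A_y − 30 − 75 = 0 → A_y = 105.0 kN.
ΣM about A: M_A − 30·2.3 − 75·1 = 0 → M_A = 144.0 kN·m.

A_x = 0, A_y = 105.0 kN, M_A = 144.0 kN·m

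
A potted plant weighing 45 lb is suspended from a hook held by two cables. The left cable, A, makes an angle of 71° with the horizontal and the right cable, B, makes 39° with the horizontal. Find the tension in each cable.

ΣF_x = 0: −T_A·cos71° + T_B·cos39° = 0 → T_B = 0.418928·T_A.
ΣF_y = 0: T_A·sin71° + T_B·sin39° = 45.
Substitute: T_A·(0.945519 + 0.418928·0.62932) = 45 → T_A = 37.216 ≈ 37.22 lb.
Then T_B = 0.418928 × 37.216 = 15.59 lb.

T_A = 37.22 lb, T_B = 15.59 lb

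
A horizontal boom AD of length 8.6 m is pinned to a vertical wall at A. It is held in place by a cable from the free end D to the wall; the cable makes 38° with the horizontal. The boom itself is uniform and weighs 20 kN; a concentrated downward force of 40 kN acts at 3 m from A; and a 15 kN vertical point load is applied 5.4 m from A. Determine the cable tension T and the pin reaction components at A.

T = 54.21 kN, A_x = 42.71 kN, A_y = 41.63 kN

ΣM about A: T·sin38°·8.6 − 20·4.3 − 40·3 − 15·5.4 = 0 → T = 287/(8.6·0.615661) = 54.2053 ≈ 54.21 kN.
ΣF_x = 0: A_x − T·cos38° = 0 → A_x = 54.2053 × 0.788011 = 42.71 kN.
ΣF_y = 0: A_y + T·sin38° − 20 − 40 − 15 = 0 → A_y = 75 − 54.2053 × 0.615661 = 41.63 kN.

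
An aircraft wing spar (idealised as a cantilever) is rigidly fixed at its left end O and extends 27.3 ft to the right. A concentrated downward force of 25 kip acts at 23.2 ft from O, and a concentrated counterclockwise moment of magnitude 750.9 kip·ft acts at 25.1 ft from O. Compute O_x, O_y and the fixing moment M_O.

O_x = 0, O_y = 25.00 kip, M_O = -170.9 kip·ft

ΣF_x = 0: O_x = 0.
ΣF_y = 0: O_y − 25 = 0 → O_y = 25.00 kip.
ΣM about O: M_O − 25·23.2 + 750.9 = 0 → M_O = -170.9 kip·ft.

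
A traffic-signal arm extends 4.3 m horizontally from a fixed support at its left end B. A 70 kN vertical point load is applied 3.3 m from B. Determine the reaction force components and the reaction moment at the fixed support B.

B_x = 0, B_y = 70.00 kN, M_B = 231.0 kN·m

ΣF_x = 0: B_x = 0.
ΣF_y = 0: B_y − 70 = 0 → B_y = 70.00 kN.
ΣM about B: M_B − 70·3.3 = 0 → M_B = 231.0 kN·m.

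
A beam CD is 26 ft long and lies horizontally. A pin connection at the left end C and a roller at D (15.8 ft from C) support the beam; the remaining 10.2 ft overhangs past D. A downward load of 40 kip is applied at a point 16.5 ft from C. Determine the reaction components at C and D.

Moments about C: D_y·15.8 − 40·16.5 = 0 → D_y = 660/15.8 = 41.7722 ≈ 41.77 kip.
ΣF_y = 0: C_y + 41.7722 − 40 = 0 → C_y = -1.772 kip.
ΣF_x = 0: no horizontal applied forces, so C_x = 0.

C_x = 0, C_y = -1.772 kip, D_y = 41.77 kip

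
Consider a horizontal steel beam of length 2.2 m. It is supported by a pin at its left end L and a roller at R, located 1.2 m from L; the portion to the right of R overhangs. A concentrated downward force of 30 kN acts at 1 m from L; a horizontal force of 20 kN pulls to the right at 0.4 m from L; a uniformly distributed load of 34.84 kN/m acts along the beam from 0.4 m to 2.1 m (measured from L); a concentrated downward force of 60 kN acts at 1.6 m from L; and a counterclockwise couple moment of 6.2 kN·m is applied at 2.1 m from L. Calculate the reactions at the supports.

Resultant of the distributed load: 34.84 × 1.7 = 59.228 kN at 1.25 m from L.
Moments about L: R_y·1.2 − 30·1 − (34.84·1.7)·1.25 − 60·1.6 + 6.2 = 0 → R_y = 193.835/1.2 = 161.529 ≈ 161.5 kN.
ΣF_y = 0: L_y + 161.529 − 30 − 34.84·1.7 − 60 = 0 → L_y = -12.30 kN.
ΣF_x = 0: L_x + 20 = 0 → L_x = -20.00 kN.

L_x = -20.00 kN, L_y = -12.30 kN, R_y = 161.5 kN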